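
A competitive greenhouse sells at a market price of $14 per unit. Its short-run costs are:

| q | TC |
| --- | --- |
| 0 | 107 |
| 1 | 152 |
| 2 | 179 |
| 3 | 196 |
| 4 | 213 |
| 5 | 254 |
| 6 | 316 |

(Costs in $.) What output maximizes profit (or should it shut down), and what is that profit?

Profit at each row (π = 14q − TC): q=0: -107; q=1: -138; q=2: -151; q=3: -154; q=4: -157; q=5: -184; q=6: -232.
Profit is highest at q = 0. Equivalently, the lowest AVC in the table is 106/4 ≈ $26.50 at q = 4, and P = $14 falls below it — price never covers variable cost, so the firm shuts down and loses only its fixed cost.

q = 0 (shut down); profit = -$107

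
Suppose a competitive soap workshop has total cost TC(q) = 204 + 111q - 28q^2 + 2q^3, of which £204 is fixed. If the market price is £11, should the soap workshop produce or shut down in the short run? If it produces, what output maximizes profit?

Shut down

From TC, MC = TC'(q) = 111 - 56q + 6q^2 and AVC = VC/q = 111 - 28q + 2q^2.
The AVC parabola has its vertex at q = 28/4 = 7, where AVC = 111 - 28·7 + 2·7^2 = £13.
With P < min AVC (£11 < £13), every unit sold adds to the loss.
Shutting down limits the loss to fixed cost, £204.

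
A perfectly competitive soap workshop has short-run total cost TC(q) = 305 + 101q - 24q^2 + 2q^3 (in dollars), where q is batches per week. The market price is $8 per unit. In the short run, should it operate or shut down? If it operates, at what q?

From TC, MC = TC'(q) = 101 - 48q + 6q^2 and AVC = VC/q = 101 - 24q + 2q^2.
AVC is minimized where dAVC/dq = -24 + 4q = 0, at q = 6; min AVC = 101 - 24·6 + 2·6^2 = $29.
Since P = $8 < min AVC = $29, price fails to cover variable cost at any output.
The firm minimizes its loss by shutting down and losing only its fixed cost of $305.

Shut down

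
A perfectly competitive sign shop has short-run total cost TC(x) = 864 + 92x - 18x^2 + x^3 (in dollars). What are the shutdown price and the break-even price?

Shutdown price = $11; break-even price = $92

Shutdown price = min AVC. AVC = 92 - 18x + x^2, with vertex at x = 9 and minimum $11.
ATC = 864/x + 92 - 18x + x^2. Setting dATC/dx = −864/x^2 − 18 + 2x = 0 gives x = 12 (since 2·12^3 − 18·12^2 = 864).
min ATC = 864/12 + 92 − 18·12 + 12^2 = $92. That is the break-even price.
For $11 ≤ P < $92 the firm produces at a loss; below $11 it shuts down.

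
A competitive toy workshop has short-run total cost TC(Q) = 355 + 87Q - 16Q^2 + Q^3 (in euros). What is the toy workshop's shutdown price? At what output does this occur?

€23 per unit, at Q = 8

The shutdown price is the minimum of AVC. VC = 87Q - 16Q^2 + Q^3, so AVC = 87 - 16Q + Q^2.
At the minimum of AVC, MC = AVC. MC = 87 - 32Q + 3Q^2; setting MC = AVC gives 2Q^2 - 16Q = 0, so Q = 8. min AVC = 23.
The firm shuts down for any P below €23.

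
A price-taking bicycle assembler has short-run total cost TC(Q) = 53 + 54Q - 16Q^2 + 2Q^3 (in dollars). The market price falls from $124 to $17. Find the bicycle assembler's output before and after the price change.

MC = 54 - 32Q + 6Q^2; the shutdown threshold is min AVC = $22 (at Q = 4).
At P = $124 ≥ min AVC, set P = MC on the rising branch: Q = 7.
At P = $17 < min AVC = $22, price no longer covers variable cost at any output, so the firm shuts down: Q = 0.

Output falls from 7 to 0 (the firm shuts down)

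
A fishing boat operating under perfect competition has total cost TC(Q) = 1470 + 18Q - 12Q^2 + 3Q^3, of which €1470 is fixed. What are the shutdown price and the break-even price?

Shutdown price = €6; break-even price = €291

AVC = 18 - 12Q + 3Q^2; minimized at Q = 2, giving min AVC = €6. That is the shutdown price.
ATC = 1470/Q + 18 - 12Q + 3Q^2. Setting dATC/dQ = −1470/Q^2 − 12 + 6Q = 0 gives Q = 7 (since 6·7^3 − 12·7^2 = 1470).
min ATC = 1470/7 + 18 − 12·7 + 3·7^2 = €291. That is the break-even price.
For €6 ≤ P < €291 the firm produces at a loss; below €6 it shuts down.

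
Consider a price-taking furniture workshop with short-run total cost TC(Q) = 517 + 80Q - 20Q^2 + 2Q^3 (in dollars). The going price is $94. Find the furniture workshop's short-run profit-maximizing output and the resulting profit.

AVC = 80 - 20Q + 2Q^2; min AVC = $30 at Q = 5. Since P = $94 ≥ min AVC, the firm produces.
With MC = 80 - 40Q + 6Q^2, P = MC on the upward-sloping part at Q* = 7.
TR = 94·7 = 658. TC = 517 + 266 = 783. Profit = 658 − 783 = -$125.
By producing, the firm covers all variable cost plus $392 of fixed cost; shutting down would lose the full $517.

Profit = -$125 at Q = 7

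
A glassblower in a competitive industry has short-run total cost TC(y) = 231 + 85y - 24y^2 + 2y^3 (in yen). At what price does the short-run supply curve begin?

¥13 per unit

The shutdown price is the minimum of AVC. VC = 85y - 24y^2 + 2y^3, so AVC = 85 - 24y + 2y^2.
dAVC/dy = -24 + 4y = 0 gives y = 6. min AVC = 85 - 24·6 + 2·6^2 = 13.
So the shutdown price is ¥13.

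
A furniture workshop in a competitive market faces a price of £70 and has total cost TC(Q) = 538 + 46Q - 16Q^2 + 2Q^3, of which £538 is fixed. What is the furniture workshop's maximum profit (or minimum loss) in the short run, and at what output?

Profit = -£250 at Q = 6

AVC = 46 - 16Q + 2Q^2; min AVC = £14 at Q = 4. Since P = £70 ≥ min AVC, the firm produces.
With MC = 46 - 32Q + 6Q^2, P = MC on the upward-sloping part at Q* = 6.
TR = 70·6 = 420. TC = 538 + 132 = 670. Profit = 420 − 670 = -£250.
By producing, the firm covers all variable cost plus £288 of fixed cost; shutting down would lose the full £538.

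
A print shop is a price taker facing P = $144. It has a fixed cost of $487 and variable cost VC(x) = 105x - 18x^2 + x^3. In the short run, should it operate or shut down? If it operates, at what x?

Produce at x = 13

Variable cost is VC = 105x - 18x^2 + x^3, so AVC = VC/x = 105 - 18x + x^2 and MC = dTC/dx = 105 - 36x + 3x^2.
AVC is minimized where dAVC/dx = -18 + 2x = 0, at x = 9; min AVC = 105 - 18·9 + 9^2 = $24.
Since P = $144 ≥ min AVC = $24, price covers variable cost and the firm should produce.
P = MC gives -39 - 36x + 3x^2 = 0, with roots -1 and 13. Take the larger (rising MC): x* = 13.
Check: AVC at x = 13 is $40 ≤ P, so revenue covers variable cost.
Profit = P·x − TC = 144·13 − 1007 = $865.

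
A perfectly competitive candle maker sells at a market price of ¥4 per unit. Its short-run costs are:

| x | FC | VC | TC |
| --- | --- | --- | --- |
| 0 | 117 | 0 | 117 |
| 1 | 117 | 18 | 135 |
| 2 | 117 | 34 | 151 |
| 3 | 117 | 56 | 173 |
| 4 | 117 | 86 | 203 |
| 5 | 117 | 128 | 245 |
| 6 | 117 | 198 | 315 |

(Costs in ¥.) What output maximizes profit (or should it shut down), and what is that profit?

x = 0 (shut down); profit = -¥117

Tabulate TR − TC: x=0: -117; x=1: -131; x=2: -143; x=3: -161; x=4: -187; x=5: -225; x=6: -291.
Profit is highest at x = 0. Equivalently, the lowest AVC in the table is 34/2 ≈ ¥17 at x = 2, and P = ¥4 falls below it — price never covers variable cost, so the firm shuts down and loses only its fixed cost.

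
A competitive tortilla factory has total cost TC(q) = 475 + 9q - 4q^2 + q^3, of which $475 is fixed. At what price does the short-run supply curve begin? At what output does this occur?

$5 per unit, at q = 2

The shutdown price is the minimum of AVC. VC = 9q - 4q^2 + q^3, so AVC = 9 - 4q + q^2.
At the minimum of AVC, MC = AVC. MC = 9 - 8q + 3q^2; setting MC = AVC gives 2q^2 - 4q = 0, so q = 2. min AVC = 5.
The firm shuts down for any P below $5.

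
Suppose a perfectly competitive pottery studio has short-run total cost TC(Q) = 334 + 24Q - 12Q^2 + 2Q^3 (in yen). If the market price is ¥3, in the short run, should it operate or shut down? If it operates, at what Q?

From TC, MC = TC'(Q) = 24 - 24Q + 6Q^2 and AVC = VC/Q = 24 - 12Q + 2Q^2.
The AVC parabola has its vertex at Q = 12/4 = 3, where AVC = 24 - 12·3 + 2·3^2 = ¥6.
With P < min AVC (¥3 < ¥6), every unit sold adds to the loss.
Shutting down limits the loss to fixed cost, ¥334.

Shut down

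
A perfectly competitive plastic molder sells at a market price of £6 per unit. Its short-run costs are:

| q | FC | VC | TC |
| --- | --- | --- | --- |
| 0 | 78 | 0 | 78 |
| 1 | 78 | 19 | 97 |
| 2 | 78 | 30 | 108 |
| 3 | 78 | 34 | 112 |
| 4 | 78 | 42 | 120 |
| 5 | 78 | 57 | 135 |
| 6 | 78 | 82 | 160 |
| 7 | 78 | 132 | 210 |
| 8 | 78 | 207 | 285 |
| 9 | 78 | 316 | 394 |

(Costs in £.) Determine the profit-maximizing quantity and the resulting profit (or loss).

q = 0 (shut down); profit = -£78

Tabulate TR − TC: q=0: -78; q=1: -91; q=2: -96; q=3: -94; q=4: -96; q=5: -105; q=6: -124; q=7: -168; q=8: -237; q=9: -340.
Profit is highest at q = 0. Equivalently, the lowest AVC in the table is 42/4 ≈ £10.50 at q = 4, and P = £6 falls below it — price never covers variable cost, so the firm shuts down and loses only its fixed cost.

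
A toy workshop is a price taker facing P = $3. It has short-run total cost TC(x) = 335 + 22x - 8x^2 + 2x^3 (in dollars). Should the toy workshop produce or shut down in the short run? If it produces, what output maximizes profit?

Strip out fixed cost: VC = 22x - 8x^2 + 2x^3. Then AVC = 22 - 8x + 2x^2 and MC = 22 - 16x + 6x^2.
AVC hits its minimum where MC = AVC, at x = 2, giving min AVC = 22 - 8·2 + 2·2^2 = $14.
P = $3 lies below min AVC = $14; no output level covers variable cost.
Shutting down limits the loss to fixed cost, $335.

Shut down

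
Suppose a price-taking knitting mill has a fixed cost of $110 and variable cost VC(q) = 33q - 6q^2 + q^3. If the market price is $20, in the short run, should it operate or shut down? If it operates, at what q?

Variable cost is VC = 33q - 6q^2 + q^3, so AVC = VC/q = 33 - 6q + q^2 and MC = dTC/dq = 33 - 12q + 3q^2.
AVC hits its minimum where MC = AVC, at q = 3, giving min AVC = 33 - 6·3 + 3^2 = $24.
P = $20 lies below min AVC = $24; no output level covers variable cost.
Shutting down limits the loss to fixed cost, $110.

Shut down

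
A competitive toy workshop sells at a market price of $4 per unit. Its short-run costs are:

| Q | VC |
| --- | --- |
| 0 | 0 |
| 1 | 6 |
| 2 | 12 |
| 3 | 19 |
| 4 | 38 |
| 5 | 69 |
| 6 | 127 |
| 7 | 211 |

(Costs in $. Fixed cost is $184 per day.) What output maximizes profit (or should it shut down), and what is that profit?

Q = 0 (shut down); profit = -$184

Tabulate TR − TC: Q=0: -184; Q=1: -186; Q=2: -188; Q=3: -191; Q=4: -206; Q=5: -233; Q=6: -287; Q=7: -367.
Profit is highest at Q = 0. Equivalently, the lowest AVC in the table is 6/1 ≈ $6 at Q = 1, and P = $4 falls below it — price never covers variable cost, so the firm shuts down and loses only its fixed cost.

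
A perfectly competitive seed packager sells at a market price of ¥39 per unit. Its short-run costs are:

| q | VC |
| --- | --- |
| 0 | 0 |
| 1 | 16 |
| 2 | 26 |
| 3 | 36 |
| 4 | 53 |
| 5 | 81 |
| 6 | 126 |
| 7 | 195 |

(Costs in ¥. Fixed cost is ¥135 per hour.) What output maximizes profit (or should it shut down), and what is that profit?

Compute π = P·q − TC at each output: q=0: -135; q=1: -112; q=2: -83; q=3: -54; q=4: -32; q=5: -21; q=6: -27; q=7: -57.
Profit is maximized at q = 5. AVC there is 81/5 = ¥16.20 ≤ P, so producing beats shutting down (which would give -¥135).

q = 5; profit = -¥21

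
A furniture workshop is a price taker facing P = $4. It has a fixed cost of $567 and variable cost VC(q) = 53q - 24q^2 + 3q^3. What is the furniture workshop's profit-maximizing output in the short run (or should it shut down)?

From TC, MC = TC'(q) = 53 - 48q + 9q^2 and AVC = VC/q = 53 - 24q + 3q^2.
The AVC parabola has its vertex at q = 24/6 = 4, where AVC = 53 - 24·4 + 3·4^2 = $5.
Since P = $4 < min AVC = $5, price fails to cover variable cost at any output.
Shutting down limits the loss to fixed cost, $567.

Shut down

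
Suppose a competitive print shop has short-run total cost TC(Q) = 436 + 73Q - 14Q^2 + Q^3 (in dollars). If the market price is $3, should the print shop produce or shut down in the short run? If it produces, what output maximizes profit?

From TC, MC = TC'(Q) = 73 - 28Q + 3Q^2 and AVC = VC/Q = 73 - 14Q + Q^2.
AVC is minimized where dAVC/dQ = -14 + 2Q = 0, at Q = 7; min AVC = 73 - 14·7 + 7^2 = $24.
With P < min AVC ($3 < $24), every unit sold adds to the loss.
Shutting down limits the loss to fixed cost, $436.

Shut down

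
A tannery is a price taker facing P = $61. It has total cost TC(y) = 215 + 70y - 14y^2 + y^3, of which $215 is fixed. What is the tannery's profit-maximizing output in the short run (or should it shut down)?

Variable cost is VC = 70y - 14y^2 + y^3, so AVC = VC/y = 70 - 14y + y^2 and MC = dTC/dy = 70 - 28y + 3y^2.
AVC hits its minimum where MC = AVC, at y = 7, giving min AVC = 70 - 14·7 + 7^2 = $21.
Because $61 ≥ $21, revenue can cover variable cost; the firm operates.
Solving P = MC: 9 - 28y + 3y^2 = 0 ⇒ y = 1/3 or 9. On the upward-sloping branch, y* = 9.
Check: AVC at y = 9 is $25 ≤ P, so revenue covers variable cost.
Profit = P·y − TC = 61·9 − 440 = $109.

Produce at y = 9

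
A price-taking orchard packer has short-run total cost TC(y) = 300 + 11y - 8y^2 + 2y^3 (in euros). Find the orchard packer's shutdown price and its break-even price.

Shutdown price = €3; break-even price = €81

Shutdown price = min AVC. AVC = 11 - 8y + 2y^2, with vertex at y = 2 and minimum €3.
ATC = 300/y + 11 - 8y + 2y^2. Setting dATC/dy = −300/y^2 − 8 + 4y = 0 gives y = 5 (since 4·5^3 − 8·5^2 = 300).
min ATC = 300/5 + 11 − 8·5 + 2·5^2 = €81. That is the break-even price.
Between these two prices the firm operates at a loss; above €81 it earns a profit.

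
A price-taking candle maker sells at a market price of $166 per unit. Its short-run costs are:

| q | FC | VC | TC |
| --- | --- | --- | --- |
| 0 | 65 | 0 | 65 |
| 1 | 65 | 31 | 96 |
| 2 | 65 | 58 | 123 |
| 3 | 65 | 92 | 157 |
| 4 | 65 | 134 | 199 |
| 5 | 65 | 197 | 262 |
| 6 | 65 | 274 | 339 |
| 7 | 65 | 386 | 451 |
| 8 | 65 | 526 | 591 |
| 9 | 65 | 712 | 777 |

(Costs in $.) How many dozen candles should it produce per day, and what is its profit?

Compute π = P·q − TC at each output: q=0: -65; q=1: 70; q=2: 209; q=3: 341; q=4: 465; q=5: 568; q=6: 657; q=7: 711; q=8: 737; q=9: 717.
Profit is maximized at q = 8. AVC there is 526/8 = $65.75 ≤ P, so producing beats shutting down (which would give -$65).

q = 8; profit = $737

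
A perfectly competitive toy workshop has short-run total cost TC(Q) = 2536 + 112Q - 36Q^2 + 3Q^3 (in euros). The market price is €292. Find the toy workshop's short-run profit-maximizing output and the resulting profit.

AVC = 112 - 36Q + 3Q^2; min AVC = €4 at Q = 6. Since P = €292 ≥ min AVC, the firm produces.
With MC = 112 - 72Q + 9Q^2, P = MC on the upward-sloping part at Q* = 10.
TR = 292·10 = 2920. TC = 2536 + 520 = 3056. Profit = 2920 − 3056 = -€136.
By producing, the firm covers all variable cost plus €2400 of fixed cost; shutting down would lose the full €2536.

Profit = -€136 at Q = 10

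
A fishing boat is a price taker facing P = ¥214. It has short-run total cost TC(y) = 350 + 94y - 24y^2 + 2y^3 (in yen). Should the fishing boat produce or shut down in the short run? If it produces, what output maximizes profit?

Produce at y = 10

Variable cost is VC = 94y - 24y^2 + 2y^3, so AVC = VC/y = 94 - 24y + 2y^2 and MC = dTC/dy = 94 - 48y + 6y^2.
AVC hits its minimum where MC = AVC, at y = 6, giving min AVC = 94 - 24·6 + 2·6^2 = ¥22.
Since P = ¥214 ≥ min AVC = ¥22, price covers variable cost and the firm should produce.
Solving P = MC: -120 - 48y + 6y^2 = 0 ⇒ y = -2 or 10. On the upward-sloping branch, y* = 10.
Check: AVC at y = 10 is ¥54 ≤ P, so revenue covers variable cost.
Profit = P·y − TC = 214·10 − 890 = ¥1250.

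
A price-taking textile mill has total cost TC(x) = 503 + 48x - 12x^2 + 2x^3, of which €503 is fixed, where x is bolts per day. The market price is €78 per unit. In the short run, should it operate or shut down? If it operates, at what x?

Variable cost is VC = 48x - 12x^2 + 2x^3, so AVC = VC/x = 48 - 12x + 2x^2 and MC = dTC/dx = 48 - 24x + 6x^2.
AVC hits its minimum where MC = AVC, at x = 3, giving min AVC = 48 - 12·3 + 2·3^2 = €30.
Since P = €78 ≥ min AVC = €30, price covers variable cost and the firm should produce.
Set P = MC: 78 = 48 - 24x + 6x^2 → -30 - 24x + 6x^2 = 0. The roots are x = -1 and x = 5; the profit-maximizing output is on the rising part of MC, so x* = 5.
Check: AVC at x = 5 is €38 ≤ P, so revenue covers variable cost.
Profit = P·x − TC = 78·5 − 693 = -€303, a loss, but smaller than the €503 fixed cost the firm would lose by shutting down.

Produce at x = 5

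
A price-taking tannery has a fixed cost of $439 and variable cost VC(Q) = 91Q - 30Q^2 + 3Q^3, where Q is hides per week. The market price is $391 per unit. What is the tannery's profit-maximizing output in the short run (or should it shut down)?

Variable cost is VC = 91Q - 30Q^2 + 3Q^3, so AVC = VC/Q = 91 - 30Q + 3Q^2 and MC = dTC/dQ = 91 - 60Q + 9Q^2.
AVC is minimized where dAVC/dQ = -30 + 6Q = 0, at Q = 5; min AVC = 91 - 30·5 + 3·5^2 = $16.
Because $391 ≥ $16, revenue can cover variable cost; the firm operates.
Solving P = MC: -300 - 60Q + 9Q^2 = 0 ⇒ Q = -10/3 or 10. On the upward-sloping branch, Q* = 10.
Check: AVC at Q = 10 is $91 ≤ P, so revenue covers variable cost.
Profit = P·Q − TC = 391·10 − 1349 = $2561.

Produce at Q = 10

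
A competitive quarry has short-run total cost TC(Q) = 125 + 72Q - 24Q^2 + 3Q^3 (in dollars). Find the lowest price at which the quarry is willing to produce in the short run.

$24 per unit

Short-run supply begins at min AVC. From VC = 72Q - 24Q^2 + 3Q^3, AVC = 72 - 24Q + 3Q^2.
dAVC/dQ = -24 + 6Q = 0 gives Q = 4. min AVC = 72 - 24·4 + 3·4^2 = 24.
The firm shuts down for any P below $24.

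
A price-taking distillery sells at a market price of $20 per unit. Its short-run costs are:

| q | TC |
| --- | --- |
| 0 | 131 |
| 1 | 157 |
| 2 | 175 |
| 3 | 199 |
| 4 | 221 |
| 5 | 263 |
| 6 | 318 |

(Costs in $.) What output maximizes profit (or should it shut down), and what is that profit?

Compute π = P·q − TC at each output: q=0: -131; q=1: -137; q=2: -135; q=3: -139; q=4: -141; q=5: -163; q=6: -198.
Profit is highest at q = 0. Equivalently, the lowest AVC in the table is 44/2 ≈ $22 at q = 2, and P = $20 falls below it — price never covers variable cost, so the firm shuts down and loses only its fixed cost.

q = 0 (shut down); profit = -$131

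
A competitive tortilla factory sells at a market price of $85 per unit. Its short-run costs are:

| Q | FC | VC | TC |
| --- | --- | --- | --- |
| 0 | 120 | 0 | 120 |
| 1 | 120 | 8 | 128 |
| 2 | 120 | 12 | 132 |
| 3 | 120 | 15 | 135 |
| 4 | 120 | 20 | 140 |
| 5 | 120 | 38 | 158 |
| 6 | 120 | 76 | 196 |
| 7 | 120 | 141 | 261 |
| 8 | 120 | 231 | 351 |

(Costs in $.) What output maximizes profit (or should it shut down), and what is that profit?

Q = 7; profit = $334

Tabulate TR − TC: Q=0: -120; Q=1: -43; Q=2: 38; Q=3: 120; Q=4: 200; Q=5: 267; Q=6: 314; Q=7: 334; Q=8: 329.
Profit is maximized at Q = 7. AVC there is 141/7 = $20.14 ≤ P, so producing beats shutting down (which would give -$120).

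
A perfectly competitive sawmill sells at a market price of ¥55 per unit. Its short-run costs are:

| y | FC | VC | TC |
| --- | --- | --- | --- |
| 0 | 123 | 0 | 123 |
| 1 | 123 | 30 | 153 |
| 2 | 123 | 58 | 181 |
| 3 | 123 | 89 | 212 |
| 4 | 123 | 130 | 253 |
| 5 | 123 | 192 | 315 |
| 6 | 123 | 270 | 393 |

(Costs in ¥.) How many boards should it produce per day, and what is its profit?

y = 4; profit = -¥33

Compute π = P·y − TC at each output: y=0: -123; y=1: -98; y=2: -71; y=3: -47; y=4: -33; y=5: -40; y=6: -63.
Profit is maximized at y = 4. AVC there is 130/4 = ¥32.50 ≤ P, so producing beats shutting down (which would give -¥123).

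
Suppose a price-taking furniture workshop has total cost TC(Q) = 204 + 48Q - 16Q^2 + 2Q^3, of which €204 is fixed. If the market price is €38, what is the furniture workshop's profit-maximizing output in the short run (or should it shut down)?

Variable cost is VC = 48Q - 16Q^2 + 2Q^3, so AVC = VC/Q = 48 - 16Q + 2Q^2 and MC = dTC/dQ = 48 - 32Q + 6Q^2.
AVC hits its minimum where MC = AVC, at Q = 4, giving min AVC = 48 - 16·4 + 2·4^2 = €16.
Because €38 ≥ €16, revenue can cover variable cost; the firm operates.
Solving P = MC: 10 - 32Q + 6Q^2 = 0 ⇒ Q = 1/3 or 5. On the upward-sloping branch, Q* = 5.
Check: AVC at Q = 5 is €18 ≤ P, so revenue covers variable cost.
Profit = P·Q − TC = 38·5 − 294 = -€104, a loss, but smaller than the €204 fixed cost the firm would lose by shutting down.

Produce at Q = 5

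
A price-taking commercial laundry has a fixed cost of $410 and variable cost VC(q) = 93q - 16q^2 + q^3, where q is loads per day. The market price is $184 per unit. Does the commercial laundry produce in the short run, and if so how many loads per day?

From TC, MC = TC'(q) = 93 - 32q + 3q^2 and AVC = VC/q = 93 - 16q + q^2.
AVC hits its minimum where MC = AVC, at q = 8, giving min AVC = 93 - 16·8 + 8^2 = $29.
Since P = $184 ≥ min AVC = $29, price covers variable cost and the firm should produce.
Set P = MC: 184 = 93 - 32q + 3q^2 → -91 - 32q + 3q^2 = 0. The roots are q = -7/3 and q = 13; the profit-maximizing output is on the rising part of MC, so q* = 13.
Check: AVC at q = 13 is $54 ≤ P, so revenue covers variable cost.
Profit = P·q − TC = 184·13 − 1112 = $1280.

Produce at q = 13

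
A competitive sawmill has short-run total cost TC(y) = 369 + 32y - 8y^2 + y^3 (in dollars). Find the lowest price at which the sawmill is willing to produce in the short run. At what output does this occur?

The firm shuts down when price falls below the minimum of average variable cost. AVC = VC/y = 32 - 8y + y^2.
dAVC/dy = -8 + 2y = 0 gives y = 4. min AVC = 32 - 8·4 + 4^2 = 16.
So the shutdown price is $16.

$16 per unit, at y = 4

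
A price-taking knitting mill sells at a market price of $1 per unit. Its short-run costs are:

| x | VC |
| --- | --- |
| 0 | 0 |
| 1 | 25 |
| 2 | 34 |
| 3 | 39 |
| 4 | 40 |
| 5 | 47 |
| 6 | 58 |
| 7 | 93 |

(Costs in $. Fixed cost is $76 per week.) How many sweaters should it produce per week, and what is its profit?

Profit at each row (π = 1x − TC): x=0: -76; x=1: -100; x=2: -108; x=3: -112; x=4: -112; x=5: -118; x=6: -128; x=7: -162.
Profit is highest at x = 0. Equivalently, the lowest AVC in the table is 47/5 ≈ $9.40 at x = 5, and P = $1 falls below it — price never covers variable cost, so the firm shuts down and loses only its fixed cost.

x = 0 (shut down); profit = -$76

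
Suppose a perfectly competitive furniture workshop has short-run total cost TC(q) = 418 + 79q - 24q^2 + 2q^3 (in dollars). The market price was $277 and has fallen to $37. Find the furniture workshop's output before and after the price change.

MC = 79 - 48q + 6q^2; the shutdown threshold is min AVC = $7 (at q = 6).
With P = $277 above the shutdown price, P = MC gives q = 11.
At P = $37 ≥ min AVC, set P = MC: q = 7. The firm stays open but cuts output.

Output falls from 11 to 7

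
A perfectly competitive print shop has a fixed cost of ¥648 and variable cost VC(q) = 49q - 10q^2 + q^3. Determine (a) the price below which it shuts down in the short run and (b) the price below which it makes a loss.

Shutdown price = ¥24; break-even price = ¥112

AVC = 49 - 10q + q^2; minimized at q = 5, giving min AVC = ¥24. That is the shutdown price.
ATC = 648/q + 49 - 10q + q^2. Setting dATC/dq = −648/q^2 − 10 + 2q = 0 gives q = 9 (since 2·9^3 − 10·9^2 = 648).
min ATC = 648/9 + 49 − 10·9 + 9^2 = ¥112. That is the break-even price.
For ¥24 ≤ P < ¥112 the firm produces at a loss; below ¥24 it shuts down.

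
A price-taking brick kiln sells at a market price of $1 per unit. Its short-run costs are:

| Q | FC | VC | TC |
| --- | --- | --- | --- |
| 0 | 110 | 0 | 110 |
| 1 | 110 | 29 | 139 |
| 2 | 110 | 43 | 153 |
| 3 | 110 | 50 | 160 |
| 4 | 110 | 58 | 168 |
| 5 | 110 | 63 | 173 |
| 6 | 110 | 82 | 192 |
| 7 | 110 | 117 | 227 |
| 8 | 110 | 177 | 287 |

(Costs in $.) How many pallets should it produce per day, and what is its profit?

Compute π = P·Q − TC at each output: Q=0: -110; Q=1: -138; Q=2: -151; Q=3: -157; Q=4: -164; Q=5: -168; Q=6: -186; Q=7: -220; Q=8: -279.
Profit is highest at Q = 0. Equivalently, the lowest AVC in the table is 63/5 ≈ $12.60 at Q = 5, and P = $1 falls below it — price never covers variable cost, so the firm shuts down and loses only its fixed cost.

Q = 0 (shut down); profit = -$110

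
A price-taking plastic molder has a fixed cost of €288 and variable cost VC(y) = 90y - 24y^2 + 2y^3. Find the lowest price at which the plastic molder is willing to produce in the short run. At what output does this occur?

The shutdown price is the minimum of AVC. VC = 90y - 24y^2 + 2y^3, so AVC = 90 - 24y + 2y^2.
dAVC/dy = -24 + 4y = 0 gives y = 6. min AVC = 90 - 24·6 + 2·6^2 = 18.
For P < €18 the firm produces nothing.

€18 per unit, at y = 6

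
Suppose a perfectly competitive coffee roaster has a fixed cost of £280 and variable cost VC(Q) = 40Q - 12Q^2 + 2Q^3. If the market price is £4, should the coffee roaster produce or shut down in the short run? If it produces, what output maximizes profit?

Shut down

Strip out fixed cost: VC = 40Q - 12Q^2 + 2Q^3. Then AVC = 40 - 12Q + 2Q^2 and MC = 40 - 24Q + 6Q^2.
The AVC parabola has its vertex at Q = 12/4 = 3, where AVC = 40 - 12·3 + 2·3^2 = £22.
P = £4 lies below min AVC = £22; no output level covers variable cost.
The firm minimizes its loss by shutting down and losing only its fixed cost of £280.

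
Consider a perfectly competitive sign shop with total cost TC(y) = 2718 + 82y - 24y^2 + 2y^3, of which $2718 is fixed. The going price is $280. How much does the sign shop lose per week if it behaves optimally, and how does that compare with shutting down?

Profit = -$298 at y = 11

AVC = 82 - 24y + 2y^2 has its minimum $10 at y = 6; price $280 clears that bar, so the firm operates.
With MC = 82 - 48y + 6y^2, P = MC on the upward-sloping part at y* = 11.
TR = 280·11 = 3080. TC = 2718 + 660 = 3378. Profit = 3080 − 3378 = -$298.
Shutting down would mean losing the fixed cost of $2718, so operating at a loss of $298 is better by $2420.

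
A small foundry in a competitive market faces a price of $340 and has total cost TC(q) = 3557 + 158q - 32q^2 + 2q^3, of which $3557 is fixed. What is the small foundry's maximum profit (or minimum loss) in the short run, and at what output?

Profit = -$177 at q = 13

AVC = 158 - 32q + 2q^2; min AVC = $30 at q = 8. Since P = $340 ≥ min AVC, the firm produces.
MC = 158 - 64q + 6q^2. Setting P = MC and taking the root on the rising branch gives q* = 13.
TR = 340·13 = 4420. TC = 3557 + 1040 = 4597. Profit = 4420 − 4597 = -$177.
By producing, the firm covers all variable cost plus $3380 of fixed cost; shutting down would lose the full $3557.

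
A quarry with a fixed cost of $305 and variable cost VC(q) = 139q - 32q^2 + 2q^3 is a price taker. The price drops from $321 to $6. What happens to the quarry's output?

Output falls from 13 to 0 (the firm shuts down)

AVC = 139 - 32q + 2q^2, minimized at q = 8 where min AVC = $11. MC = 139 - 64q + 6q^2.
With P = $321 above the shutdown price, P = MC gives q = 13.
At P = $6 < min AVC = $11, price no longer covers variable cost at any output, so the firm shuts down: q = 0.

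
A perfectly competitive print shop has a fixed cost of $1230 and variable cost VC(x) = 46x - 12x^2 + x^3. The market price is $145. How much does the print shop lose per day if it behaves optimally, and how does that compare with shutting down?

Profit = -$20 at x = 11

AVC = 46 - 12x + x^2; min AVC = $10 at x = 6. Since P = $145 ≥ min AVC, the firm produces.
MC = 46 - 24x + 3x^2. Setting P = MC and taking the root on the rising branch gives x* = 11.
TR = 145·11 = 1595. TC = 1230 + 385 = 1615. Profit = 1595 − 1615 = -$20.
That loss of $20 beats the $1230 the firm would lose by shutting down; producing recovers $1210 of fixed cost.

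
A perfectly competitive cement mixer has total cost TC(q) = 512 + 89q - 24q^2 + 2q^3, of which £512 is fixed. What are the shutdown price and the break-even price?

Shutdown price = £17; break-even price = £89

Shutdown price = min AVC. AVC = 89 - 24q + 2q^2, with vertex at q = 6 and minimum £17.
ATC = 512/q + 89 - 24q + 2q^2. Setting dATC/dq = −512/q^2 − 24 + 4q = 0 gives q = 8 (since 4·8^3 − 24·8^2 = 512).
min ATC = 512/8 + 89 − 24·8 + 2·8^2 = £89. That is the break-even price.
For £17 ≤ P < £89 the firm produces at a loss; below £17 it shuts down.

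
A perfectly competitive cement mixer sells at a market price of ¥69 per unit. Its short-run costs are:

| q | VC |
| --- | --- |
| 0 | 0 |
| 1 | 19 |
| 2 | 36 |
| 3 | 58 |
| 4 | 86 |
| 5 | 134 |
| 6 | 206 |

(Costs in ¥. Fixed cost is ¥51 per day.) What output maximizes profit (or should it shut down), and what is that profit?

q = 5; profit = ¥160

Compute π = P·q − TC at each output: q=0: -51; q=1: -1; q=2: 51; q=3: 98; q=4: 139; q=5: 160; q=6: 157.
Profit is maximized at q = 5. AVC there is 134/5 = ¥26.80 ≤ P, so producing beats shutting down (which would give -¥51).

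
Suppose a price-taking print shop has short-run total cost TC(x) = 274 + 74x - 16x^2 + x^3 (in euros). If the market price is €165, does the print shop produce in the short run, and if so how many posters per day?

Strip out fixed cost: VC = 74x - 16x^2 + x^3. Then AVC = 74 - 16x + x^2 and MC = 74 - 32x + 3x^2.
The AVC parabola has its vertex at x = 16/2 = 8, where AVC = 74 - 16·8 + 8^2 = €10.
P = €165 exceeds min AVC = €10, so the firm stays open.
Set P = MC: 165 = 74 - 32x + 3x^2 → -91 - 32x + 3x^2 = 0. The roots are x = -7/3 and x = 13; the profit-maximizing output is on the rising part of MC, so x* = 13.
Check: AVC at x = 13 is €35 ≤ P, so revenue covers variable cost.
Profit = P·x − TC = 165·13 − 729 = €1416.

Produce at x = 13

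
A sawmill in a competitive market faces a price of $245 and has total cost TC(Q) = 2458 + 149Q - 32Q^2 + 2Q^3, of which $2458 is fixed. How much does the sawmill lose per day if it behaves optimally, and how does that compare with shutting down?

AVC = 149 - 32Q + 2Q^2 has its minimum $21 at Q = 8; price $245 clears that bar, so the firm operates.
With MC = 149 - 64Q + 6Q^2, P = MC on the upward-sloping part at Q* = 12.
TR = 245·12 = 2940. TC = 2458 + 636 = 3094. Profit = 2940 − 3094 = -$154.
By producing, the firm covers all variable cost plus $2304 of fixed cost; shutting down would lose the full $2458.

Profit = -$154 at Q = 12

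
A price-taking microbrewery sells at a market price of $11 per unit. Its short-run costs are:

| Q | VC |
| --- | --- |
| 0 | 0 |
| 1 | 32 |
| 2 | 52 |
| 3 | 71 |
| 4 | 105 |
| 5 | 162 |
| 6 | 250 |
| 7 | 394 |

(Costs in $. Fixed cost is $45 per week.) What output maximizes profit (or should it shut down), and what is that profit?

Q = 0 (shut down); profit = -$45

Profit at each row (π = 11Q − TC): Q=0: -45; Q=1: -66; Q=2: -75; Q=3: -83; Q=4: -106; Q=5: -152; Q=6: -229; Q=7: -362.
Profit is highest at Q = 0. Equivalently, the lowest AVC in the table is 71/3 ≈ $23.67 at Q = 3, and P = $11 falls below it — price never covers variable cost, so the firm shuts down and loses only its fixed cost.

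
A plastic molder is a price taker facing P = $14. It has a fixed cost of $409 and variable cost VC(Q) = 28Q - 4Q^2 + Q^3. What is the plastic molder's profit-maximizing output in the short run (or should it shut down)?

Shut down

Strip out fixed cost: VC = 28Q - 4Q^2 + Q^3. Then AVC = 28 - 4Q + Q^2 and MC = 28 - 8Q + 3Q^2.
The AVC parabola has its vertex at Q = 4/2 = 2, where AVC = 28 - 4·2 + 2^2 = $24.
P = $14 lies below min AVC = $24; no output level covers variable cost.
The firm minimizes its loss by shutting down and losing only its fixed cost of $409.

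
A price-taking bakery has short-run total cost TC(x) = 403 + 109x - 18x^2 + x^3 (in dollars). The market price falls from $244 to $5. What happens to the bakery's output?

Output falls from 15 to 0 (the firm shuts down)

MC = 109 - 36x + 3x^2; the shutdown threshold is min AVC = $28 (at x = 9).
With P = $244 above the shutdown price, P = MC gives x = 15.
At P = $5 < min AVC = $28, price no longer covers variable cost at any output, so the firm shuts down: x = 0.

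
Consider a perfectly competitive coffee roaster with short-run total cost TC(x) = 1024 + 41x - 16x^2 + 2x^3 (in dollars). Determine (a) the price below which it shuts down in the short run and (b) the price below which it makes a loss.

Shutdown price = $9; break-even price = $169

AVC = 41 - 16x + 2x^2; minimized at x = 4, giving min AVC = $9. That is the shutdown price.
ATC = 1024/x + 41 - 16x + 2x^2. Setting dATC/dx = −1024/x^2 − 16 + 4x = 0 gives x = 8 (since 4·8^3 − 16·8^2 = 1024).
min ATC = 1024/8 + 41 − 16·8 + 2·8^2 = $169. That is the break-even price.
Between these two prices the firm operates at a loss; above $169 it earns a profit.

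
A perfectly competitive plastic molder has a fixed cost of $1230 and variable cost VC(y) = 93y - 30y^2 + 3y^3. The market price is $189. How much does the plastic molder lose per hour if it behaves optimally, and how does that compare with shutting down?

Profit = -$78 at y = 8

AVC = 93 - 30y + 3y^2 has its minimum $18 at y = 5; price $189 clears that bar, so the firm operates.
MC = 93 - 60y + 9y^2. Setting P = MC and taking the root on the rising branch gives y* = 8.
TR = 189·8 = 1512. TC = 1230 + 360 = 1590. Profit = 1512 − 1590 = -$78.
Shutting down would mean losing the fixed cost of $1230, so operating at a loss of $78 is better by $1152.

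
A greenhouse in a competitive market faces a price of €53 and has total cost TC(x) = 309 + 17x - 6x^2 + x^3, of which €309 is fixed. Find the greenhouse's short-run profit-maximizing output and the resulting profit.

Profit = -€93 at x = 6

AVC = 17 - 6x + x^2 has its minimum €8 at x = 3; price €53 clears that bar, so the firm operates.
With MC = 17 - 12x + 3x^2, P = MC on the upward-sloping part at x* = 6.
TR = 53·6 = 318. TC = 309 + 102 = 411. Profit = 318 − 411 = -€93.
By producing, the firm covers all variable cost plus €216 of fixed cost; shutting down would lose the full €309.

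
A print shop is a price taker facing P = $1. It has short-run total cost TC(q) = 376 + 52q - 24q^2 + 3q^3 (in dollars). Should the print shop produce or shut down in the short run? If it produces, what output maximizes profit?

From TC, MC = TC'(q) = 52 - 48q + 9q^2 and AVC = VC/q = 52 - 24q + 3q^2.
AVC is minimized where dAVC/dq = -24 + 6q = 0, at q = 4; min AVC = 52 - 24·4 + 3·4^2 = $4.
With P < min AVC ($1 < $4), every unit sold adds to the loss.
Best response: produce nothing and absorb the $376 fixed cost.

Shut down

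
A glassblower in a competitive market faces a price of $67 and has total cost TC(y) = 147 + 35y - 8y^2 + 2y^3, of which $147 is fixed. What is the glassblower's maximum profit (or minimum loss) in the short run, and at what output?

Profit = -$19 at y = 4

AVC = 35 - 8y + 2y^2 has its minimum $27 at y = 2; price $67 clears that bar, so the firm operates.
With MC = 35 - 16y + 6y^2, P = MC on the upward-sloping part at y* = 4.
TR = 67·4 = 268. TC = 147 + 140 = 287. Profit = 268 − 287 = -$19.
Shutting down would mean losing the fixed cost of $147, so operating at a loss of $19 is better by $128.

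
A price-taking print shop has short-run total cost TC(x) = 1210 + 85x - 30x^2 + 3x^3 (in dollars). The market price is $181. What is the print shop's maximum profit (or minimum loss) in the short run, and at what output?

AVC = 85 - 30x + 3x^2 has its minimum $10 at x = 5; price $181 clears that bar, so the firm operates.
With MC = 85 - 60x + 9x^2, P = MC on the upward-sloping part at x* = 8.
TR = 181·8 = 1448. TC = 1210 + 296 = 1506. Profit = 1448 − 1506 = -$58.
Shutting down would mean losing the fixed cost of $1210, so operating at a loss of $58 is better by $1152.

Profit = -$58 at x = 8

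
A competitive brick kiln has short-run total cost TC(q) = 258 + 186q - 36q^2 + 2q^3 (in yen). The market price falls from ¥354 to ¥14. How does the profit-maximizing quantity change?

Output falls from 14 to 0 (the firm shuts down)

MC = 186 - 72q + 6q^2; the shutdown threshold is min AVC = ¥24 (at q = 9).
With P = ¥354 above the shutdown price, P = MC gives q = 14.
At P = ¥14 < min AVC = ¥24, price no longer covers variable cost at any output, so the firm shuts down: q = 0.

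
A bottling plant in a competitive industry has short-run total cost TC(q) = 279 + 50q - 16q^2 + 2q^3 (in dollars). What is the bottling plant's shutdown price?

The shutdown price is the minimum of AVC. VC = 50q - 16q^2 + 2q^3, so AVC = 50 - 16q + 2q^2.
dAVC/dq = -16 + 4q = 0 gives q = 4. min AVC = 50 - 16·4 + 2·4^2 = 18.
The firm shuts down for any P below $18.

$18 per unit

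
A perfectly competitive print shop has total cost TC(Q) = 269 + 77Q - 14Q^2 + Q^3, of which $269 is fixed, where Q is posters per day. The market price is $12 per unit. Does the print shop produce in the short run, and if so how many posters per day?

Shut down

From TC, MC = TC'(Q) = 77 - 28Q + 3Q^2 and AVC = VC/Q = 77 - 14Q + Q^2.
AVC hits its minimum where MC = AVC, at Q = 7, giving min AVC = 77 - 14·7 + 7^2 = $28.
Since P = $12 < min AVC = $28, price fails to cover variable cost at any output.
Best response: produce nothing and absorb the $269 fixed cost.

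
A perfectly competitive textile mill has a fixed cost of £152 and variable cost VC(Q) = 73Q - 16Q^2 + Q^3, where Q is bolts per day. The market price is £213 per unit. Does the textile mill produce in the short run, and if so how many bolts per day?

Produce at Q = 14

From TC, MC = TC'(Q) = 73 - 32Q + 3Q^2 and AVC = VC/Q = 73 - 16Q + Q^2.
AVC hits its minimum where MC = AVC, at Q = 8, giving min AVC = 73 - 16·8 + 8^2 = £9.
Since P = £213 ≥ min AVC = £9, price covers variable cost and the firm should produce.
Set P = MC: 213 = 73 - 32Q + 3Q^2 → -140 - 32Q + 3Q^2 = 0. The roots are Q = -10/3 and Q = 14; the profit-maximizing output is on the rising part of MC, so Q* = 14.
Check: AVC at Q = 14 is £45 ≤ P, so revenue covers variable cost.
Profit = P·Q − TC = 213·14 − 782 = £2200.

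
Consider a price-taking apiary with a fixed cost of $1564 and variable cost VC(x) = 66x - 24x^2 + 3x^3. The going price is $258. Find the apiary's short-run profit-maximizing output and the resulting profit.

Profit = -$28 at x = 8

AVC = 66 - 24x + 3x^2; min AVC = $18 at x = 4. Since P = $258 ≥ min AVC, the firm produces.
MC = 66 - 48x + 9x^2. Setting P = MC and taking the root on the rising branch gives x* = 8.
TR = 258·8 = 2064. TC = 1564 + 528 = 2092. Profit = 2064 − 2092 = -$28.
By producing, the firm covers all variable cost plus $1536 of fixed cost; shutting down would lose the full $1564.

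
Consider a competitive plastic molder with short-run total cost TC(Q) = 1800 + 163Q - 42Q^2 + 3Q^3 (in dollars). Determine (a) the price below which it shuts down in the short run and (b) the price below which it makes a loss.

Shutdown price = $16; break-even price = $223

Shutdown price = min AVC. AVC = 163 - 42Q + 3Q^2, with vertex at Q = 7 and minimum $16.
ATC = 1800/Q + 163 - 42Q + 3Q^2. Setting dATC/dQ = −1800/Q^2 − 42 + 6Q = 0 gives Q = 10 (since 6·10^3 − 42·10^2 = 1800).
min ATC = 1800/10 + 163 − 42·10 + 3·10^2 = $223. That is the break-even price.
For $16 ≤ P < $223 the firm produces at a loss; below $16 it shuts down.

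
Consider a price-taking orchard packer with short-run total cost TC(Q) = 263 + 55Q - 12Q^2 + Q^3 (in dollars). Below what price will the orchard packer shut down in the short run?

The shutdown price is the minimum of AVC. VC = 55Q - 12Q^2 + Q^3, so AVC = 55 - 12Q + Q^2.
dAVC/dQ = -12 + 2Q = 0 gives Q = 6. min AVC = 55 - 12·6 + 6^2 = 19.
So the shutdown price is $19.

$19 per unit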